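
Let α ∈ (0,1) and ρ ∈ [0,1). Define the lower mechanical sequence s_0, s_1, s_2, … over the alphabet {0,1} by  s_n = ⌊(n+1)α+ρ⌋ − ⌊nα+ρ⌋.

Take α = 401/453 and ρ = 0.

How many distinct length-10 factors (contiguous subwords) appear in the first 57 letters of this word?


t_n = ⌊(n·401)/453⌋ for n = 0 … 57:
  n=0…9: ⌊0/453⌋=0 ⌊401/453⌋=0 ⌊802/453⌋=1 ⌊1203/453⌋=2 ⌊1604/453⌋=3 ⌊2005/453⌋=4 ⌊2406/453⌋=5 ⌊2807/453⌋=6 ⌊3208/453⌋=7 ⌊3609/453⌋=7
  n=10…19: ⌊4010/453⌋=8 ⌊4411/453⌋=9 ⌊4812/453⌋=10 ⌊5213/453⌋=11 ⌊5614/453⌋=12 ⌊6015/453⌋=13 ⌊6416/453⌋=14 ⌊6817/453⌋=15 ⌊7218/453⌋=15 ⌊7619/453⌋=16
  n=20…29: ⌊8020/453⌋=17 ⌊8421/453⌋=18 ⌊8822/453⌋=19 ⌊9223/453⌋=20 ⌊9624/453⌋=21 ⌊10025/453⌋=22 ⌊10426/453⌋=23 ⌊10827/453⌋=23 ⌊11228/453⌋=24 ⌊11629/453⌋=25
  n=30…39: ⌊12030/453⌋=26 ⌊12431/453⌋=27 ⌊12832/453⌋=28 ⌊13233/453⌋=29 ⌊13634/453⌋=30 ⌊14035/453⌋=30 ⌊14436/453⌋=31 ⌊14837/453⌋=32 ⌊15238/453⌋=33 ⌊15639/453⌋=34
  n=40…49: ⌊16040/453⌋=35 ⌊16441/453⌋=36 ⌊16842/453⌋=37 ⌊17243/453⌋=38 ⌊17644/453⌋=38 ⌊18045/453⌋=39 ⌊18446/453⌋=40 ⌊18847/453⌋=41 ⌊19248/453⌋=42 ⌊19649/453⌋=43
  n=50…57: ⌊20050/453⌋=44 ⌊20451/453⌋=45 ⌊20852/453⌋=46 ⌊21253/453⌋=46 ⌊21654/453⌋=47 ⌊22055/453⌋=48 ⌊22456/453⌋=49 ⌊22857/453⌋=50
s_n = t_(n+1) − t_n for n = 0 … 56 gives
prefix = 011111110111111110111111110111111101111111101111111101111
slide a length-10 window over [0..9] … [47..56] (48 windows); first occurrence of each distinct factor:
  [  0..  9] 0111111101
  [  1.. 10] 1111111011
  [  2.. 11] 1111110111
  [  3.. 12] 1111101111
  [  4.. 13] 1111011111
  [  5.. 14] 1110111111
  [  6.. 15] 1101111111
  [  7.. 16] 1011111111
  [  8.. 17] 0111111110
  [  9.. 18] 1111111101
  [ 25.. 34] 1011111110
  (the other 37 windows repeat one of these)
distinct factors: {0111111101, 0111111110, 1011111110, 1011111111, 1101111111, 1110111111, 1111011111, 1111101111, 1111110111, 1111111011, 1111111101}
count = 11  (Sturmian bound for length 10 is 11)

11


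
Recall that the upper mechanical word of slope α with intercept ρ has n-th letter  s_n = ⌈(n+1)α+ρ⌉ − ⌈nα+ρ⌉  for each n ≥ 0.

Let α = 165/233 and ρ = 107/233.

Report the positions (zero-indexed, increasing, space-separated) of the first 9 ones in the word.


n=0: ⌈272/233⌉−⌈107/233⌉ = 2−1 = 1  ← one
n=1: ⌈437/233⌉−⌈272/233⌉ = 2−2 = 0
n=2: ⌈602/233⌉−⌈437/233⌉ = 3−2 = 1  ← one
n=3: ⌈767/233⌉−⌈602/233⌉ = 4−3 = 1  ← one
n=4: ⌈932/233⌉−⌈767/233⌉ = 4−4 = 0
n=5: ⌈1097/233⌉−⌈932/233⌉ = 5−4 = 1  ← one
n=6: ⌈1262/233⌉−⌈1097/233⌉ = 6−5 = 1  ← one
n=7: ⌈1427/233⌉−⌈1262/233⌉ = 7−6 = 1  ← one
n=8: ⌈1592/233⌉−⌈1427/233⌉ = 7−7 = 0
n=9: ⌈1757/233⌉−⌈1592/233⌉ = 8−7 = 1  ← one
n=10: ⌈1922/233⌉−⌈1757/233⌉ = 9−8 = 1  ← one
n=11: ⌈2087/233⌉−⌈1922/233⌉ = 9−9 = 0
n=12: ⌈2252/233⌉−⌈2087/233⌉ = 10−9 = 1  ← one
positions of the first 9 ones: 0 2 3 5 6 7 9 10 12

0 2 3 5 6 7 9 10 12


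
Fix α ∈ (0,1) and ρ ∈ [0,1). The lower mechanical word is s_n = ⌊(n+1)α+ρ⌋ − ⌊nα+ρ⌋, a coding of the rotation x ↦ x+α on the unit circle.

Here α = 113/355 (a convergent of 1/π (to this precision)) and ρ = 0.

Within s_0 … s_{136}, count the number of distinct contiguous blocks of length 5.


6

t_n = ⌊(n·113)/355⌋ for n = 0 … 137:
  n=0…9: ⌊0/355⌋=0 ⌊113/355⌋=0 ⌊226/355⌋=0 ⌊339/355⌋=0 ⌊452/355⌋=1 ⌊565/355⌋=1 ⌊678/355⌋=1 ⌊791/355⌋=2 ⌊904/355⌋=2 ⌊1017/355⌋=2
  n=10…19: ⌊1130/355⌋=3 ⌊1243/355⌋=3 ⌊1356/355⌋=3 ⌊1469/355⌋=4 ⌊1582/355⌋=4 ⌊1695/355⌋=4 ⌊1808/355⌋=5 ⌊1921/355⌋=5 ⌊2034/355⌋=5 ⌊2147/355⌋=6
  n=20…29: ⌊2260/355⌋=6 ⌊2373/355⌋=6 ⌊2486/355⌋=7 ⌊2599/355⌋=7 ⌊2712/355⌋=7 ⌊2825/355⌋=7 ⌊2938/355⌋=8 ⌊3051/355⌋=8 ⌊3164/355⌋=8 ⌊3277/355⌋=9
  n=30…39: ⌊3390/355⌋=9 ⌊3503/355⌋=9 ⌊3616/355⌋=10 ⌊3729/355⌋=10 ⌊3842/355⌋=10 ⌊3955/355⌋=11 ⌊4068/355⌋=11 ⌊4181/355⌋=11 ⌊4294/355⌋=12 ⌊4407/355⌋=12
  n=40…49: ⌊4520/355⌋=12 ⌊4633/355⌋=13 ⌊4746/355⌋=13 ⌊4859/355⌋=13 ⌊4972/355⌋=14 ⌊5085/355⌋=14 ⌊5198/355⌋=14 ⌊5311/355⌋=14 ⌊5424/355⌋=15 ⌊5537/355⌋=15
  n=50…59: ⌊5650/355⌋=15 ⌊5763/355⌋=16 ⌊5876/355⌋=16 ⌊5989/355⌋=16 ⌊6102/355⌋=17 ⌊6215/355⌋=17 ⌊6328/355⌋=17 ⌊6441/355⌋=18 ⌊6554/355⌋=18 ⌊6667/355⌋=18
  n=60…69: ⌊6780/355⌋=19 ⌊6893/355⌋=19 ⌊7006/355⌋=19 ⌊7119/355⌋=20 ⌊7232/355⌋=20 ⌊7345/355⌋=20 ⌊7458/355⌋=21 ⌊7571/355⌋=21 ⌊7684/355⌋=21 ⌊7797/355⌋=21
  n=70…79: ⌊7910/355⌋=22 ⌊8023/355⌋=22 ⌊8136/355⌋=22 ⌊8249/355⌋=23 ⌊8362/355⌋=23 ⌊8475/355⌋=23 ⌊8588/355⌋=24 ⌊8701/355⌋=24 ⌊8814/355⌋=24 ⌊8927/355⌋=25
  n=80…89: ⌊9040/355⌋=25 ⌊9153/355⌋=25 ⌊9266/355⌋=26 ⌊9379/355⌋=26 ⌊9492/355⌋=26 ⌊9605/355⌋=27 ⌊9718/355⌋=27 ⌊9831/355⌋=27 ⌊9944/355⌋=28 ⌊10057/355⌋=28
  n=90…99: ⌊10170/355⌋=28 ⌊10283/355⌋=28 ⌊10396/355⌋=29 ⌊10509/355⌋=29 ⌊10622/355⌋=29 ⌊10735/355⌋=30 ⌊10848/355⌋=30 ⌊10961/355⌋=30 ⌊11074/355⌋=31 ⌊11187/355⌋=31
  n=100…109: ⌊11300/355⌋=31 ⌊11413/355⌋=32 ⌊11526/355⌋=32 ⌊11639/355⌋=32 ⌊11752/355⌋=33 ⌊11865/355⌋=33 ⌊11978/355⌋=33 ⌊12091/355⌋=34 ⌊12204/355⌋=34 ⌊12317/355⌋=34
  n=110…119: ⌊12430/355⌋=35 ⌊12543/355⌋=35 ⌊12656/355⌋=35 ⌊12769/355⌋=35 ⌊12882/355⌋=36 ⌊12995/355⌋=36 ⌊13108/355⌋=36 ⌊13221/355⌋=37 ⌊13334/355⌋=37 ⌊13447/355⌋=37
  n=120…129: ⌊13560/355⌋=38 ⌊13673/355⌋=38 ⌊13786/355⌋=38 ⌊13899/355⌋=39 ⌊14012/355⌋=39 ⌊14125/355⌋=39 ⌊14238/355⌋=40 ⌊14351/355⌋=40 ⌊14464/355⌋=40 ⌊14577/355⌋=41
  n=130…137: ⌊14690/355⌋=41 ⌊14803/355⌋=41 ⌊14916/355⌋=42 ⌊15029/355⌋=42 ⌊15142/355⌋=42 ⌊15255/355⌋=42 ⌊15368/355⌋=43 ⌊15481/355⌋=43
s_n = t_(n+1) − t_n for n = 0 … 136 gives
prefix = 00010010010010010010010001001001001001001001000100100100100100100100010010010010010010010001001001001001001001000100100100100100100100010
slide a length-5 window over [0..4] … [132..136] (133 windows); first occurrence of each distinct factor:
  [  0..  4] 00010
  [  1..  5] 00100
  [  2..  6] 01001
  [  3..  7] 10010
  [ 20.. 24] 01000
  [ 21.. 25] 10001
  (the other 127 windows repeat one of these)
distinct factors: {00010, 00100, 01000, 01001, 10001, 10010}
count = 6  (Sturmian bound for length 5 is 6)


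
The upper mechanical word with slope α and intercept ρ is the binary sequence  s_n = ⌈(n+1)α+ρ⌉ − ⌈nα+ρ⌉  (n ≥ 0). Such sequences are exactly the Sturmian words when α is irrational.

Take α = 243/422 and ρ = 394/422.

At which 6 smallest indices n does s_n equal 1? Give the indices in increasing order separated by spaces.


0 1 3 5 7 8

n=0: ⌈637/422⌉−⌈394/422⌉ = 2−1 = 1  ← one
n=1: ⌈880/422⌉−⌈637/422⌉ = 3−2 = 1  ← one
n=2: ⌈1123/422⌉−⌈880/422⌉ = 3−3 = 0
n=3: ⌈1366/422⌉−⌈1123/422⌉ = 4−3 = 1  ← one
n=4: ⌈1609/422⌉−⌈1366/422⌉ = 4−4 = 0
n=5: ⌈1852/422⌉−⌈1609/422⌉ = 5−4 = 1  ← one
n=6: ⌈2095/422⌉−⌈1852/422⌉ = 5−5 = 0
n=7: ⌈2338/422⌉−⌈2095/422⌉ = 6−5 = 1  ← one
n=8: ⌈2581/422⌉−⌈2338/422⌉ = 7−6 = 1  ← one
positions of the first 6 ones: 0 1 3 5 7 8


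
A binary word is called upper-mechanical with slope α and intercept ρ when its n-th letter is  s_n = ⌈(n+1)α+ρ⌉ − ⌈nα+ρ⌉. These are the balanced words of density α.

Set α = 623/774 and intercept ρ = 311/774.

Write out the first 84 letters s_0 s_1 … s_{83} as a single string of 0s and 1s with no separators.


n=0: ⌈(1·623+311)/774⌉ − ⌈(0·623+311)/774⌉ = ⌈934/774⌉ − ⌈311/774⌉ = 2 − 1 = 1
n=1: ⌈(2·623+311)/774⌉ − ⌈(1·623+311)/774⌉ = ⌈1557/774⌉ − ⌈934/774⌉ = 3 − 2 = 1
n=2: ⌈(3·623+311)/774⌉ − ⌈(2·623+311)/774⌉ = ⌈2180/774⌉ − ⌈1557/774⌉ = 3 − 3 = 0
n=3: ⌈(4·623+311)/774⌉ − ⌈(3·623+311)/774⌉ = ⌈2803/774⌉ − ⌈2180/774⌉ = 4 − 3 = 1
n=4: ⌈(5·623+311)/774⌉ − ⌈(4·623+311)/774⌉ = ⌈3426/774⌉ − ⌈2803/774⌉ = 5 − 4 = 1
n=5: ⌈(6·623+311)/774⌉ − ⌈(5·623+311)/774⌉ = ⌈4049/774⌉ − ⌈3426/774⌉ = 6 − 5 = 1
n=6: ⌈(7·623+311)/774⌉ − ⌈(6·623+311)/774⌉ = ⌈4672/774⌉ − ⌈4049/774⌉ = 7 − 6 = 1
n=7: ⌈(8·623+311)/774⌉ − ⌈(7·623+311)/774⌉ = ⌈5295/774⌉ − ⌈4672/774⌉ = 7 − 7 = 0
n=8: ⌈(9·623+311)/774⌉ − ⌈(8·623+311)/774⌉ = ⌈5918/774⌉ − ⌈5295/774⌉ = 8 − 7 = 1
n=9: ⌈(10·623+311)/774⌉ − ⌈(9·623+311)/774⌉ = ⌈6541/774⌉ − ⌈5918/774⌉ = 9 − 8 = 1
n=10: ⌈(11·623+311)/774⌉ − ⌈(10·623+311)/774⌉ = ⌈7164/774⌉ − ⌈6541/774⌉ = 10 − 9 = 1
n=11: ⌈(12·623+311)/774⌉ − ⌈(11·623+311)/774⌉ = ⌈7787/774⌉ − ⌈7164/774⌉ = 11 − 10 = 1
n=12: ⌈(13·623+311)/774⌉ − ⌈(12·623+311)/774⌉ = ⌈8410/774⌉ − ⌈7787/774⌉ = 11 − 11 = 0
n=13: ⌈(14·623+311)/774⌉ − ⌈(13·623+311)/774⌉ = ⌈9033/774⌉ − ⌈8410/774⌉ = 12 − 11 = 1
n=14: ⌈(15·623+311)/774⌉ − ⌈(14·623+311)/774⌉ = ⌈9656/774⌉ − ⌈9033/774⌉ = 13 − 12 = 1
n=15: ⌈(16·623+311)/774⌉ − ⌈(15·623+311)/774⌉ = ⌈10279/774⌉ − ⌈9656/774⌉ = 14 − 13 = 1
n=16: ⌈(17·623+311)/774⌉ − ⌈(16·623+311)/774⌉ = ⌈10902/774⌉ − ⌈10279/774⌉ = 15 − 14 = 1
n=17: ⌈(18·623+311)/774⌉ − ⌈(17·623+311)/774⌉ = ⌈11525/774⌉ − ⌈10902/774⌉ = 15 − 15 = 0
n=18: ⌈(19·623+311)/774⌉ − ⌈(18·623+311)/774⌉ = ⌈12148/774⌉ − ⌈11525/774⌉ = 16 − 15 = 1
n=19: ⌈(20·623+311)/774⌉ − ⌈(19·623+311)/774⌉ = ⌈12771/774⌉ − ⌈12148/774⌉ = 17 − 16 = 1
n=20: ⌈(21·623+311)/774⌉ − ⌈(20·623+311)/774⌉ = ⌈13394/774⌉ − ⌈12771/774⌉ = 18 − 17 = 1
n=21: ⌈(22·623+311)/774⌉ − ⌈(21·623+311)/774⌉ = ⌈14017/774⌉ − ⌈13394/774⌉ = 19 − 18 = 1
n=22: ⌈(23·623+311)/774⌉ − ⌈(22·623+311)/774⌉ = ⌈14640/774⌉ − ⌈14017/774⌉ = 19 − 19 = 0
n=23: ⌈(24·623+311)/774⌉ − ⌈(23·623+311)/774⌉ = ⌈15263/774⌉ − ⌈14640/774⌉ = 20 − 19 = 1
n=24: ⌈(25·623+311)/774⌉ − ⌈(24·623+311)/774⌉ = ⌈15886/774⌉ − ⌈15263/774⌉ = 21 − 20 = 1
n=25: ⌈(26·623+311)/774⌉ − ⌈(25·623+311)/774⌉ = ⌈16509/774⌉ − ⌈15886/774⌉ = 22 − 21 = 1
n=26: ⌈(27·623+311)/774⌉ − ⌈(26·623+311)/774⌉ = ⌈17132/774⌉ − ⌈16509/774⌉ = 23 − 22 = 1
n=27: ⌈(28·623+311)/774⌉ − ⌈(27·623+311)/774⌉ = ⌈17755/774⌉ − ⌈17132/774⌉ = 23 − 23 = 0
n=28: ⌈(29·623+311)/774⌉ − ⌈(28·623+311)/774⌉ = ⌈18378/774⌉ − ⌈17755/774⌉ = 24 − 23 = 1
n=29: ⌈(30·623+311)/774⌉ − ⌈(29·623+311)/774⌉ = ⌈19001/774⌉ − ⌈18378/774⌉ = 25 − 24 = 1
n=30: ⌈(31·623+311)/774⌉ − ⌈(30·623+311)/774⌉ = ⌈19624/774⌉ − ⌈19001/774⌉ = 26 − 25 = 1
n=31: ⌈(32·623+311)/774⌉ − ⌈(31·623+311)/774⌉ = ⌈20247/774⌉ − ⌈19624/774⌉ = 27 − 26 = 1
n=32: ⌈(33·623+311)/774⌉ − ⌈(32·623+311)/774⌉ = ⌈20870/774⌉ − ⌈20247/774⌉ = 27 − 27 = 0
n=33: ⌈(34·623+311)/774⌉ − ⌈(33·623+311)/774⌉ = ⌈21493/774⌉ − ⌈20870/774⌉ = 28 − 27 = 1
n=34: ⌈(35·623+311)/774⌉ − ⌈(34·623+311)/774⌉ = ⌈22116/774⌉ − ⌈21493/774⌉ = 29 − 28 = 1
n=35: ⌈(36·623+311)/774⌉ − ⌈(35·623+311)/774⌉ = ⌈22739/774⌉ − ⌈22116/774⌉ = 30 − 29 = 1
n=36: ⌈(37·623+311)/774⌉ − ⌈(36·623+311)/774⌉ = ⌈23362/774⌉ − ⌈22739/774⌉ = 31 − 30 = 1
n=37: ⌈(38·623+311)/774⌉ − ⌈(37·623+311)/774⌉ = ⌈23985/774⌉ − ⌈23362/774⌉ = 31 − 31 = 0
n=38: ⌈(39·623+311)/774⌉ − ⌈(38·623+311)/774⌉ = ⌈24608/774⌉ − ⌈23985/774⌉ = 32 − 31 = 1
n=39: ⌈(40·623+311)/774⌉ − ⌈(39·623+311)/774⌉ = ⌈25231/774⌉ − ⌈24608/774⌉ = 33 − 32 = 1
n=40: ⌈(41·623+311)/774⌉ − ⌈(40·623+311)/774⌉ = ⌈25854/774⌉ − ⌈25231/774⌉ = 34 − 33 = 1
n=41: ⌈(42·623+311)/774⌉ − ⌈(41·623+311)/774⌉ = ⌈26477/774⌉ − ⌈25854/774⌉ = 35 − 34 = 1
n=42: ⌈(43·623+311)/774⌉ − ⌈(42·623+311)/774⌉ = ⌈27100/774⌉ − ⌈26477/774⌉ = 36 − 35 = 1
n=43: ⌈(44·623+311)/774⌉ − ⌈(43·623+311)/774⌉ = ⌈27723/774⌉ − ⌈27100/774⌉ = 36 − 36 = 0
n=44: ⌈(45·623+311)/774⌉ − ⌈(44·623+311)/774⌉ = ⌈28346/774⌉ − ⌈27723/774⌉ = 37 − 36 = 1
n=45: ⌈(46·623+311)/774⌉ − ⌈(45·623+311)/774⌉ = ⌈28969/774⌉ − ⌈28346/774⌉ = 38 − 37 = 1
n=46: ⌈(47·623+311)/774⌉ − ⌈(46·623+311)/774⌉ = ⌈29592/774⌉ − ⌈28969/774⌉ = 39 − 38 = 1
n=47: ⌈(48·623+311)/774⌉ − ⌈(47·623+311)/774⌉ = ⌈30215/774⌉ − ⌈29592/774⌉ = 40 − 39 = 1
n=48: ⌈(49·623+311)/774⌉ − ⌈(48·623+311)/774⌉ = ⌈30838/774⌉ − ⌈30215/774⌉ = 40 − 40 = 0
n=49: ⌈(50·623+311)/774⌉ − ⌈(49·623+311)/774⌉ = ⌈31461/774⌉ − ⌈30838/774⌉ = 41 − 40 = 1
n=50: ⌈(51·623+311)/774⌉ − ⌈(50·623+311)/774⌉ = ⌈32084/774⌉ − ⌈31461/774⌉ = 42 − 41 = 1
n=51: ⌈(52·623+311)/774⌉ − ⌈(51·623+311)/774⌉ = ⌈32707/774⌉ − ⌈32084/774⌉ = 43 − 42 = 1
n=52: ⌈(53·623+311)/774⌉ − ⌈(52·623+311)/774⌉ = ⌈33330/774⌉ − ⌈32707/774⌉ = 44 − 43 = 1
n=53: ⌈(54·623+311)/774⌉ − ⌈(53·623+311)/774⌉ = ⌈33953/774⌉ − ⌈33330/774⌉ = 44 − 44 = 0
n=54: ⌈(55·623+311)/774⌉ − ⌈(54·623+311)/774⌉ = ⌈34576/774⌉ − ⌈33953/774⌉ = 45 − 44 = 1
n=55: ⌈(56·623+311)/774⌉ − ⌈(55·623+311)/774⌉ = ⌈35199/774⌉ − ⌈34576/774⌉ = 46 − 45 = 1
n=56: ⌈(57·623+311)/774⌉ − ⌈(56·623+311)/774⌉ = ⌈35822/774⌉ − ⌈35199/774⌉ = 47 − 46 = 1
n=57: ⌈(58·623+311)/774⌉ − ⌈(57·623+311)/774⌉ = ⌈36445/774⌉ − ⌈35822/774⌉ = 48 − 47 = 1
n=58: ⌈(59·623+311)/774⌉ − ⌈(58·623+311)/774⌉ = ⌈37068/774⌉ − ⌈36445/774⌉ = 48 − 48 = 0
n=59: ⌈(60·623+311)/774⌉ − ⌈(59·623+311)/774⌉ = ⌈37691/774⌉ − ⌈37068/774⌉ = 49 − 48 = 1
n=60: ⌈(61·623+311)/774⌉ − ⌈(60·623+311)/774⌉ = ⌈38314/774⌉ − ⌈37691/774⌉ = 50 − 49 = 1
n=61: ⌈(62·623+311)/774⌉ − ⌈(61·623+311)/774⌉ = ⌈38937/774⌉ − ⌈38314/774⌉ = 51 − 50 = 1
n=62: ⌈(63·623+311)/774⌉ − ⌈(62·623+311)/774⌉ = ⌈39560/774⌉ − ⌈38937/774⌉ = 52 − 51 = 1
n=63: ⌈(64·623+311)/774⌉ − ⌈(63·623+311)/774⌉ = ⌈40183/774⌉ − ⌈39560/774⌉ = 52 − 52 = 0
n=64: ⌈(65·623+311)/774⌉ − ⌈(64·623+311)/774⌉ = ⌈40806/774⌉ − ⌈40183/774⌉ = 53 − 52 = 1
n=65: ⌈(66·623+311)/774⌉ − ⌈(65·623+311)/774⌉ = ⌈41429/774⌉ − ⌈40806/774⌉ = 54 − 53 = 1
n=66: ⌈(67·623+311)/774⌉ − ⌈(66·623+311)/774⌉ = ⌈42052/774⌉ − ⌈41429/774⌉ = 55 − 54 = 1
n=67: ⌈(68·623+311)/774⌉ − ⌈(67·623+311)/774⌉ = ⌈42675/774⌉ − ⌈42052/774⌉ = 56 − 55 = 1
n=68: ⌈(69·623+311)/774⌉ − ⌈(68·623+311)/774⌉ = ⌈43298/774⌉ − ⌈42675/774⌉ = 56 − 56 = 0
n=69: ⌈(70·623+311)/774⌉ − ⌈(69·623+311)/774⌉ = ⌈43921/774⌉ − ⌈43298/774⌉ = 57 − 56 = 1
n=70: ⌈(71·623+311)/774⌉ − ⌈(70·623+311)/774⌉ = ⌈44544/774⌉ − ⌈43921/774⌉ = 58 − 57 = 1
n=71: ⌈(72·623+311)/774⌉ − ⌈(71·623+311)/774⌉ = ⌈45167/774⌉ − ⌈44544/774⌉ = 59 − 58 = 1
n=72: ⌈(73·623+311)/774⌉ − ⌈(72·623+311)/774⌉ = ⌈45790/774⌉ − ⌈45167/774⌉ = 60 − 59 = 1
n=73: ⌈(74·623+311)/774⌉ − ⌈(73·623+311)/774⌉ = ⌈46413/774⌉ − ⌈45790/774⌉ = 60 − 60 = 0
n=74: ⌈(75·623+311)/774⌉ − ⌈(74·623+311)/774⌉ = ⌈47036/774⌉ − ⌈46413/774⌉ = 61 − 60 = 1
n=75: ⌈(76·623+311)/774⌉ − ⌈(75·623+311)/774⌉ = ⌈47659/774⌉ − ⌈47036/774⌉ = 62 − 61 = 1
n=76: ⌈(77·623+311)/774⌉ − ⌈(76·623+311)/774⌉ = ⌈48282/774⌉ − ⌈47659/774⌉ = 63 − 62 = 1
n=77: ⌈(78·623+311)/774⌉ − ⌈(77·623+311)/774⌉ = ⌈48905/774⌉ − ⌈48282/774⌉ = 64 − 63 = 1
n=78: ⌈(79·623+311)/774⌉ − ⌈(78·623+311)/774⌉ = ⌈49528/774⌉ − ⌈48905/774⌉ = 64 − 64 = 0
n=79: ⌈(80·623+311)/774⌉ − ⌈(79·623+311)/774⌉ = ⌈50151/774⌉ − ⌈49528/774⌉ = 65 − 64 = 1
n=80: ⌈(81·623+311)/774⌉ − ⌈(80·623+311)/774⌉ = ⌈50774/774⌉ − ⌈50151/774⌉ = 66 − 65 = 1
n=81: ⌈(82·623+311)/774⌉ − ⌈(81·623+311)/774⌉ = ⌈51397/774⌉ − ⌈50774/774⌉ = 67 − 66 = 1
n=82: ⌈(83·623+311)/774⌉ − ⌈(82·623+311)/774⌉ = ⌈52020/774⌉ − ⌈51397/774⌉ = 68 − 67 = 1
n=83: ⌈(84·623+311)/774⌉ − ⌈(83·623+311)/774⌉ = ⌈52643/774⌉ − ⌈52020/774⌉ = 69 − 68 = 1

110111101111011110111101111011110111101111101111011110111101111011110111101111011111


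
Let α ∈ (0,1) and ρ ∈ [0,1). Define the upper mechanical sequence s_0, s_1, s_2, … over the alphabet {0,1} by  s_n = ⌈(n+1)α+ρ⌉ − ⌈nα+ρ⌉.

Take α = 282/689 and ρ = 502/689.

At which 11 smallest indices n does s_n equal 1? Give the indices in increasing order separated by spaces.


0 3 5 7 10 12 15 17 20 22 25

n=0: ⌈784/689⌉−⌈502/689⌉ = 2−1 = 1  ← one
n=1: ⌈1066/689⌉−⌈784/689⌉ = 2−2 = 0
n=2: ⌈1348/689⌉−⌈1066/689⌉ = 2−2 = 0
n=3: ⌈1630/689⌉−⌈1348/689⌉ = 3−2 = 1  ← one
n=4: ⌈1912/689⌉−⌈1630/689⌉ = 3−3 = 0
n=5: ⌈2194/689⌉−⌈1912/689⌉ = 4−3 = 1  ← one
n=6: ⌈2476/689⌉−⌈2194/689⌉ = 4−4 = 0
n=7: ⌈2758/689⌉−⌈2476/689⌉ = 5−4 = 1  ← one
n=8: ⌈3040/689⌉−⌈2758/689⌉ = 5−5 = 0
n=9: ⌈3322/689⌉−⌈3040/689⌉ = 5−5 = 0
n=10: ⌈3604/689⌉−⌈3322/689⌉ = 6−5 = 1  ← one
n=11: ⌈3886/689⌉−⌈3604/689⌉ = 6−6 = 0
n=12: ⌈4168/689⌉−⌈3886/689⌉ = 7−6 = 1  ← one
n=13: ⌈4450/689⌉−⌈4168/689⌉ = 7−7 = 0
n=14: ⌈4732/689⌉−⌈4450/689⌉ = 7−7 = 0
n=15: ⌈5014/689⌉−⌈4732/689⌉ = 8−7 = 1  ← one
n=16: ⌈5296/689⌉−⌈5014/689⌉ = 8−8 = 0
n=17: ⌈5578/689⌉−⌈5296/689⌉ = 9−8 = 1  ← one
n=18: ⌈5860/689⌉−⌈5578/689⌉ = 9−9 = 0
n=19: ⌈6142/689⌉−⌈5860/689⌉ = 9−9 = 0
n=20: ⌈6424/689⌉−⌈6142/689⌉ = 10−9 = 1  ← one
n=21: ⌈6706/689⌉−⌈6424/689⌉ = 10−10 = 0
n=22: ⌈6988/689⌉−⌈6706/689⌉ = 11−10 = 1  ← one
n=23: ⌈7270/689⌉−⌈6988/689⌉ = 11−11 = 0
n=24: ⌈7552/689⌉−⌈7270/689⌉ = 11−11 = 0
n=25: ⌈7834/689⌉−⌈7552/689⌉ = 12−11 = 1  ← one
positions of the first 11 ones: 0 3 5 7 10 12 15 17 20 22 25


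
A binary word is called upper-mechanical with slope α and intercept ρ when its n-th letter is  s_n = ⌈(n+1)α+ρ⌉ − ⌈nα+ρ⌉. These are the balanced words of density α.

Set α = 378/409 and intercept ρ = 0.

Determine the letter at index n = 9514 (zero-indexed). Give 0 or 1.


1

(n+1)α + ρ = (9515·378) / 409 = 3596670/409
nα + ρ     = (9514·378) / 409 = 3596292/409
⌈3596670/409⌉ = 8794,  ⌈3596292/409⌉ = 8793
s_{9514} = 8794 − 8793 = 1


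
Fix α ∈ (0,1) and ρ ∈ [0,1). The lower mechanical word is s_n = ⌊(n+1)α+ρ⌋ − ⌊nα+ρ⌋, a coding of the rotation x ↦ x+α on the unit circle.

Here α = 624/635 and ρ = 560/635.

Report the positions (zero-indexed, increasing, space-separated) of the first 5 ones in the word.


n=0: ⌊1184/635⌋−⌊560/635⌋ = 1−0 = 1  ← one
n=1: ⌊1808/635⌋−⌊1184/635⌋ = 2−1 = 1  ← one
n=2: ⌊2432/635⌋−⌊1808/635⌋ = 3−2 = 1  ← one
n=3: ⌊3056/635⌋−⌊2432/635⌋ = 4−3 = 1  ← one
n=4: ⌊3680/635⌋−⌊3056/635⌋ = 5−4 = 1  ← one
positions of the first 5 ones: 0 1 2 3 4

0 1 2 3 4


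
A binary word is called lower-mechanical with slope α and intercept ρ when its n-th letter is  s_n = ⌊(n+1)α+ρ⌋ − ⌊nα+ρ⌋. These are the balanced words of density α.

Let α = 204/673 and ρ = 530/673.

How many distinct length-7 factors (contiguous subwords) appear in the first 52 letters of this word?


8

t_n = ⌊(n·204+530)/673⌋ for n = 0 … 52:
  n=0…9: ⌊530/673⌋=0 ⌊734/673⌋=1 ⌊938/673⌋=1 ⌊1142/673⌋=1 ⌊1346/673⌋=2 ⌊1550/673⌋=2 ⌊1754/673⌋=2 ⌊1958/673⌋=2 ⌊2162/673⌋=3 ⌊2366/673⌋=3
  n=10…19: ⌊2570/673⌋=3 ⌊2774/673⌋=4 ⌊2978/673⌋=4 ⌊3182/673⌋=4 ⌊3386/673⌋=5 ⌊3590/673⌋=5 ⌊3794/673⌋=5 ⌊3998/673⌋=5 ⌊4202/673⌋=6 ⌊4406/673⌋=6
  n=20…29: ⌊4610/673⌋=6 ⌊4814/673⌋=7 ⌊5018/673⌋=7 ⌊5222/673⌋=7 ⌊5426/673⌋=8 ⌊5630/673⌋=8 ⌊5834/673⌋=8 ⌊6038/673⌋=8 ⌊6242/673⌋=9 ⌊6446/673⌋=9
  n=30…39: ⌊6650/673⌋=9 ⌊6854/673⌋=10 ⌊7058/673⌋=10 ⌊7262/673⌋=10 ⌊7466/673⌋=11 ⌊7670/673⌋=11 ⌊7874/673⌋=11 ⌊8078/673⌋=12 ⌊8282/673⌋=12 ⌊8486/673⌋=12
  n=40…49: ⌊8690/673⌋=12 ⌊8894/673⌋=13 ⌊9098/673⌋=13 ⌊9302/673⌋=13 ⌊9506/673⌋=14 ⌊9710/673⌋=14 ⌊9914/673⌋=14 ⌊10118/673⌋=15 ⌊10322/673⌋=15 ⌊10526/673⌋=15
  n=50…52: ⌊10730/673⌋=15 ⌊10934/673⌋=16 ⌊11138/673⌋=16
s_n = t_(n+1) − t_n for n = 0 … 51 gives
prefix = 1001000100100100010010010001001001001000100100100010
slide a length-7 window over [0..6] … [45..51] (46 windows); first occurrence of each distinct factor:
  [  0..  6] 1001000
  [  1..  7] 0010001
  [  2..  8] 0100010
  [  3..  9] 1000100
  [  4.. 10] 0001001
  [  5.. 11] 0010010
  [  6.. 12] 0100100
  [  7.. 13] 1001001
  (the other 38 windows repeat one of these)
distinct factors: {0001001, 0010001, 0010010, 0100010, 0100100, 1000100, 1001000, 1001001}
count = 8  (Sturmian bound for length 7 is 8)


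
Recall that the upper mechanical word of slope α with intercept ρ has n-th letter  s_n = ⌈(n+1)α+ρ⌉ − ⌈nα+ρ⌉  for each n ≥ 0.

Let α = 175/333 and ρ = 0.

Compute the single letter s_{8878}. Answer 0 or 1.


1

(n+1)α + ρ = (8879·175) / 333 = 1553825/333
nα + ρ     = (8878·175) / 333 = 1553650/333
⌈1553825/333⌉ = 4667,  ⌈1553650/333⌉ = 4666
s_{8878} = 4667 − 4666 = 1


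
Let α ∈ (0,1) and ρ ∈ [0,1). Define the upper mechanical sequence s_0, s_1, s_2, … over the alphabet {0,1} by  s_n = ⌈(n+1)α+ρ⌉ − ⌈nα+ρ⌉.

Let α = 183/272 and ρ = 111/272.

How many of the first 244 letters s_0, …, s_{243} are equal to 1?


164

#1s = Σ_{n=0}^{243} s_n = Σ_{n=0}^{243} (⌈(n+1)α+ρ⌉ − ⌈nα+ρ⌉)
the sum telescopes: every ⌈nα+ρ⌉ with 0 < n < 244 appears once with + and once with −, leaving ⌈244α+ρ⌉ − ⌈0·α+ρ⌉
244α + ρ = (244·183 + 111) / 272 = 44763/272
ρ = 111/272
⌈44763/272⌉ = 165,  ⌈111/272⌉ = 1
#1s = 165 − 1 = 164


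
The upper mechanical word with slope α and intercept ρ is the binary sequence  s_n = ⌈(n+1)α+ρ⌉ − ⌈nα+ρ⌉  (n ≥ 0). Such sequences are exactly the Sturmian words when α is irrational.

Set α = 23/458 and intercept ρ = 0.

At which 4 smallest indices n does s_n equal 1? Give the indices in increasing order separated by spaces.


0 19 39 59

n=0: ⌈23/458⌉−⌈0/458⌉ = 1−0 = 1  ← one
n=1: ⌈46/458⌉−⌈23/458⌉ = 1−1 = 0
n=2: ⌈69/458⌉−⌈46/458⌉ = 1−1 = 0
n=3: ⌈92/458⌉−⌈69/458⌉ = 1−1 = 0
n=4: ⌈115/458⌉−⌈92/458⌉ = 1−1 = 0
n=5: ⌈138/458⌉−⌈115/458⌉ = 1−1 = 0
n=6: ⌈161/458⌉−⌈138/458⌉ = 1−1 = 0
n=7: ⌈184/458⌉−⌈161/458⌉ = 1−1 = 0
n=8: ⌈207/458⌉−⌈184/458⌉ = 1−1 = 0
n=9: ⌈230/458⌉−⌈207/458⌉ = 1−1 = 0
n=10: ⌈253/458⌉−⌈230/458⌉ = 1−1 = 0
n=11: ⌈276/458⌉−⌈253/458⌉ = 1−1 = 0
n=12: ⌈299/458⌉−⌈276/458⌉ = 1−1 = 0
n=13: ⌈322/458⌉−⌈299/458⌉ = 1−1 = 0
n=14: ⌈345/458⌉−⌈322/458⌉ = 1−1 = 0
n=15: ⌈368/458⌉−⌈345/458⌉ = 1−1 = 0
n=16: ⌈391/458⌉−⌈368/458⌉ = 1−1 = 0
n=17: ⌈414/458⌉−⌈391/458⌉ = 1−1 = 0
n=18: ⌈437/458⌉−⌈414/458⌉ = 1−1 = 0
n=19: ⌈460/458⌉−⌈437/458⌉ = 2−1 = 1  ← one
n=20: ⌈483/458⌉−⌈460/458⌉ = 2−2 = 0
n=21: ⌈506/458⌉−⌈483/458⌉ = 2−2 = 0
n=22: ⌈529/458⌉−⌈506/458⌉ = 2−2 = 0
n=23: ⌈552/458⌉−⌈529/458⌉ = 2−2 = 0
n=24: ⌈575/458⌉−⌈552/458⌉ = 2−2 = 0
n=25: ⌈598/458⌉−⌈575/458⌉ = 2−2 = 0
n=26: ⌈621/458⌉−⌈598/458⌉ = 2−2 = 0
n=27: ⌈644/458⌉−⌈621/458⌉ = 2−2 = 0
n=28: ⌈667/458⌉−⌈644/458⌉ = 2−2 = 0
n=29: ⌈690/458⌉−⌈667/458⌉ = 2−2 = 0
n=30: ⌈713/458⌉−⌈690/458⌉ = 2−2 = 0
n=31: ⌈736/458⌉−⌈713/458⌉ = 2−2 = 0
n=32: ⌈759/458⌉−⌈736/458⌉ = 2−2 = 0
n=33: ⌈782/458⌉−⌈759/458⌉ = 2−2 = 0
n=34: ⌈805/458⌉−⌈782/458⌉ = 2−2 = 0
n=35: ⌈828/458⌉−⌈805/458⌉ = 2−2 = 0
n=36: ⌈851/458⌉−⌈828/458⌉ = 2−2 = 0
n=37: ⌈874/458⌉−⌈851/458⌉ = 2−2 = 0
n=38: ⌈897/458⌉−⌈874/458⌉ = 2−2 = 0
n=39: ⌈920/458⌉−⌈897/458⌉ = 3−2 = 1  ← one
n=40: ⌈943/458⌉−⌈920/458⌉ = 3−3 = 0
n=41: ⌈966/458⌉−⌈943/458⌉ = 3−3 = 0
n=42: ⌈989/458⌉−⌈966/458⌉ = 3−3 = 0
n=43: ⌈1012/458⌉−⌈989/458⌉ = 3−3 = 0
n=44: ⌈1035/458⌉−⌈1012/458⌉ = 3−3 = 0
n=45: ⌈1058/458⌉−⌈1035/458⌉ = 3−3 = 0
n=46: ⌈1081/458⌉−⌈1058/458⌉ = 3−3 = 0
n=47: ⌈1104/458⌉−⌈1081/458⌉ = 3−3 = 0
n=48: ⌈1127/458⌉−⌈1104/458⌉ = 3−3 = 0
n=49: ⌈1150/458⌉−⌈1127/458⌉ = 3−3 = 0
n=50: ⌈1173/458⌉−⌈1150/458⌉ = 3−3 = 0
n=51: ⌈1196/458⌉−⌈1173/458⌉ = 3−3 = 0
n=52: ⌈1219/458⌉−⌈1196/458⌉ = 3−3 = 0
n=53: ⌈1242/458⌉−⌈1219/458⌉ = 3−3 = 0
n=54: ⌈1265/458⌉−⌈1242/458⌉ = 3−3 = 0
n=55: ⌈1288/458⌉−⌈1265/458⌉ = 3−3 = 0
n=56: ⌈1311/458⌉−⌈1288/458⌉ = 3−3 = 0
n=57: ⌈1334/458⌉−⌈1311/458⌉ = 3−3 = 0
n=58: ⌈1357/458⌉−⌈1334/458⌉ = 3−3 = 0
n=59: ⌈1380/458⌉−⌈1357/458⌉ = 4−3 = 1  ← one
positions of the first 4 ones: 0 19 39 59


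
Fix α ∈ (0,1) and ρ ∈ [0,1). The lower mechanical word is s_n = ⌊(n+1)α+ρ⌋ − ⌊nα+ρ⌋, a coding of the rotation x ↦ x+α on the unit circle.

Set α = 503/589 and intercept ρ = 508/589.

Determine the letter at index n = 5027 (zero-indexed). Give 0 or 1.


(n+1)α + ρ = (5028·503 + 508) / 589 = 2529592/589
nα + ρ     = (5027·503 + 508) / 589 = 2529089/589
⌊2529592/589⌋ = 4294,  ⌊2529089/589⌋ = 4293
s_{5027} = 4294 − 4293 = 1

1


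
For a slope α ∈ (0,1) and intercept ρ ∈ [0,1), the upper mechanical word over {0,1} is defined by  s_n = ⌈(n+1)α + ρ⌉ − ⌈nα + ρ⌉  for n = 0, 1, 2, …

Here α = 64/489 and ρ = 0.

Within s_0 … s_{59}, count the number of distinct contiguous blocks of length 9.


t_n = ⌈(n·64)/489⌉ for n = 0 … 60:
  n=0…9: ⌈0/489⌉=0 ⌈64/489⌉=1 ⌈128/489⌉=1 ⌈192/489⌉=1 ⌈256/489⌉=1 ⌈320/489⌉=1 ⌈384/489⌉=1 ⌈448/489⌉=1 ⌈512/489⌉=2 ⌈576/489⌉=2
  n=10…19: ⌈640/489⌉=2 ⌈704/489⌉=2 ⌈768/489⌉=2 ⌈832/489⌉=2 ⌈896/489⌉=2 ⌈960/489⌉=2 ⌈1024/489⌉=3 ⌈1088/489⌉=3 ⌈1152/489⌉=3 ⌈1216/489⌉=3
  n=20…29: ⌈1280/489⌉=3 ⌈1344/489⌉=3 ⌈1408/489⌉=3 ⌈1472/489⌉=4 ⌈1536/489⌉=4 ⌈1600/489⌉=4 ⌈1664/489⌉=4 ⌈1728/489⌉=4 ⌈1792/489⌉=4 ⌈1856/489⌉=4
  n=30…39: ⌈1920/489⌉=4 ⌈1984/489⌉=5 ⌈2048/489⌉=5 ⌈2112/489⌉=5 ⌈2176/489⌉=5 ⌈2240/489⌉=5 ⌈2304/489⌉=5 ⌈2368/489⌉=5 ⌈2432/489⌉=5 ⌈2496/489⌉=6
  n=40…49: ⌈2560/489⌉=6 ⌈2624/489⌉=6 ⌈2688/489⌉=6 ⌈2752/489⌉=6 ⌈2816/489⌉=6 ⌈2880/489⌉=6 ⌈2944/489⌉=7 ⌈3008/489⌉=7 ⌈3072/489⌉=7 ⌈3136/489⌉=7
  n=50…59: ⌈3200/489⌉=7 ⌈3264/489⌉=7 ⌈3328/489⌉=7 ⌈3392/489⌉=7 ⌈3456/489⌉=8 ⌈3520/489⌉=8 ⌈3584/489⌉=8 ⌈3648/489⌉=8 ⌈3712/489⌉=8 ⌈3776/489⌉=8
  n=60: ⌈3840/489⌉=8
s_n = t_(n+1) − t_n for n = 0 … 59 gives
prefix = 100000010000000100000010000000100000001000000100000001000000
slide a length-9 window over [0..8] … [51..59] (52 windows); first occurrence of each distinct factor:
  [  0..  8] 100000010
  [  1..  9] 000000100
  [  2.. 10] 000001000
  [  3.. 11] 000010000
  [  4.. 12] 000100000
  [  5.. 13] 001000000
  [  6.. 14] 010000000
  [  7.. 15] 100000001
  [  8.. 16] 000000010
  [ 14.. 22] 010000001
  (the other 42 windows repeat one of these)
distinct factors: {000000010, 000000100, 000001000, 000010000, 000100000, 001000000, 010000000, 010000001, 100000001, 100000010}
count = 10  (Sturmian bound for length 9 is 10)

10


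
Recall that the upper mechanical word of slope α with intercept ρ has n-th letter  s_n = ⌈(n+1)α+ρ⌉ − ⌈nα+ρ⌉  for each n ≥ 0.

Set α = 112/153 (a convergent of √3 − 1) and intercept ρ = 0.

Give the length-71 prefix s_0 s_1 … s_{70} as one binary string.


n=0: ⌈(1·112)/153⌉ − ⌈(0·112)/153⌉ = ⌈112/153⌉ − ⌈0/153⌉ = 1 − 0 = 1
n=1: ⌈(2·112)/153⌉ − ⌈(1·112)/153⌉ = ⌈224/153⌉ − ⌈112/153⌉ = 2 − 1 = 1
n=2: ⌈(3·112)/153⌉ − ⌈(2·112)/153⌉ = ⌈336/153⌉ − ⌈224/153⌉ = 3 − 2 = 1
n=3: ⌈(4·112)/153⌉ − ⌈(3·112)/153⌉ = ⌈448/153⌉ − ⌈336/153⌉ = 3 − 3 = 0
n=4: ⌈(5·112)/153⌉ − ⌈(4·112)/153⌉ = ⌈560/153⌉ − ⌈448/153⌉ = 4 − 3 = 1
n=5: ⌈(6·112)/153⌉ − ⌈(5·112)/153⌉ = ⌈672/153⌉ − ⌈560/153⌉ = 5 − 4 = 1
n=6: ⌈(7·112)/153⌉ − ⌈(6·112)/153⌉ = ⌈784/153⌉ − ⌈672/153⌉ = 6 − 5 = 1
n=7: ⌈(8·112)/153⌉ − ⌈(7·112)/153⌉ = ⌈896/153⌉ − ⌈784/153⌉ = 6 − 6 = 0
n=8: ⌈(9·112)/153⌉ − ⌈(8·112)/153⌉ = ⌈1008/153⌉ − ⌈896/153⌉ = 7 − 6 = 1
n=9: ⌈(10·112)/153⌉ − ⌈(9·112)/153⌉ = ⌈1120/153⌉ − ⌈1008/153⌉ = 8 − 7 = 1
n=10: ⌈(11·112)/153⌉ − ⌈(10·112)/153⌉ = ⌈1232/153⌉ − ⌈1120/153⌉ = 9 − 8 = 1
n=11: ⌈(12·112)/153⌉ − ⌈(11·112)/153⌉ = ⌈1344/153⌉ − ⌈1232/153⌉ = 9 − 9 = 0
n=12: ⌈(13·112)/153⌉ − ⌈(12·112)/153⌉ = ⌈1456/153⌉ − ⌈1344/153⌉ = 10 − 9 = 1
n=13: ⌈(14·112)/153⌉ − ⌈(13·112)/153⌉ = ⌈1568/153⌉ − ⌈1456/153⌉ = 11 − 10 = 1
n=14: ⌈(15·112)/153⌉ − ⌈(14·112)/153⌉ = ⌈1680/153⌉ − ⌈1568/153⌉ = 11 − 11 = 0
n=15: ⌈(16·112)/153⌉ − ⌈(15·112)/153⌉ = ⌈1792/153⌉ − ⌈1680/153⌉ = 12 − 11 = 1
n=16: ⌈(17·112)/153⌉ − ⌈(16·112)/153⌉ = ⌈1904/153⌉ − ⌈1792/153⌉ = 13 − 12 = 1
n=17: ⌈(18·112)/153⌉ − ⌈(17·112)/153⌉ = ⌈2016/153⌉ − ⌈1904/153⌉ = 14 − 13 = 1
n=18: ⌈(19·112)/153⌉ − ⌈(18·112)/153⌉ = ⌈2128/153⌉ − ⌈2016/153⌉ = 14 − 14 = 0
n=19: ⌈(20·112)/153⌉ − ⌈(19·112)/153⌉ = ⌈2240/153⌉ − ⌈2128/153⌉ = 15 − 14 = 1
n=20: ⌈(21·112)/153⌉ − ⌈(20·112)/153⌉ = ⌈2352/153⌉ − ⌈2240/153⌉ = 16 − 15 = 1
n=21: ⌈(22·112)/153⌉ − ⌈(21·112)/153⌉ = ⌈2464/153⌉ − ⌈2352/153⌉ = 17 − 16 = 1
n=22: ⌈(23·112)/153⌉ − ⌈(22·112)/153⌉ = ⌈2576/153⌉ − ⌈2464/153⌉ = 17 − 17 = 0
n=23: ⌈(24·112)/153⌉ − ⌈(23·112)/153⌉ = ⌈2688/153⌉ − ⌈2576/153⌉ = 18 − 17 = 1
n=24: ⌈(25·112)/153⌉ − ⌈(24·112)/153⌉ = ⌈2800/153⌉ − ⌈2688/153⌉ = 19 − 18 = 1
n=25: ⌈(26·112)/153⌉ − ⌈(25·112)/153⌉ = ⌈2912/153⌉ − ⌈2800/153⌉ = 20 − 19 = 1
n=26: ⌈(27·112)/153⌉ − ⌈(26·112)/153⌉ = ⌈3024/153⌉ − ⌈2912/153⌉ = 20 − 20 = 0
n=27: ⌈(28·112)/153⌉ − ⌈(27·112)/153⌉ = ⌈3136/153⌉ − ⌈3024/153⌉ = 21 − 20 = 1
n=28: ⌈(29·112)/153⌉ − ⌈(28·112)/153⌉ = ⌈3248/153⌉ − ⌈3136/153⌉ = 22 − 21 = 1
n=29: ⌈(30·112)/153⌉ − ⌈(29·112)/153⌉ = ⌈3360/153⌉ − ⌈3248/153⌉ = 22 − 22 = 0
n=30: ⌈(31·112)/153⌉ − ⌈(30·112)/153⌉ = ⌈3472/153⌉ − ⌈3360/153⌉ = 23 − 22 = 1
n=31: ⌈(32·112)/153⌉ − ⌈(31·112)/153⌉ = ⌈3584/153⌉ − ⌈3472/153⌉ = 24 − 23 = 1
n=32: ⌈(33·112)/153⌉ − ⌈(32·112)/153⌉ = ⌈3696/153⌉ − ⌈3584/153⌉ = 25 − 24 = 1
n=33: ⌈(34·112)/153⌉ − ⌈(33·112)/153⌉ = ⌈3808/153⌉ − ⌈3696/153⌉ = 25 − 25 = 0
n=34: ⌈(35·112)/153⌉ − ⌈(34·112)/153⌉ = ⌈3920/153⌉ − ⌈3808/153⌉ = 26 − 25 = 1
n=35: ⌈(36·112)/153⌉ − ⌈(35·112)/153⌉ = ⌈4032/153⌉ − ⌈3920/153⌉ = 27 − 26 = 1
n=36: ⌈(37·112)/153⌉ − ⌈(36·112)/153⌉ = ⌈4144/153⌉ − ⌈4032/153⌉ = 28 − 27 = 1
n=37: ⌈(38·112)/153⌉ − ⌈(37·112)/153⌉ = ⌈4256/153⌉ − ⌈4144/153⌉ = 28 − 28 = 0
n=38: ⌈(39·112)/153⌉ − ⌈(38·112)/153⌉ = ⌈4368/153⌉ − ⌈4256/153⌉ = 29 − 28 = 1
n=39: ⌈(40·112)/153⌉ − ⌈(39·112)/153⌉ = ⌈4480/153⌉ − ⌈4368/153⌉ = 30 − 29 = 1
n=40: ⌈(41·112)/153⌉ − ⌈(40·112)/153⌉ = ⌈4592/153⌉ − ⌈4480/153⌉ = 31 − 30 = 1
n=41: ⌈(42·112)/153⌉ − ⌈(41·112)/153⌉ = ⌈4704/153⌉ − ⌈4592/153⌉ = 31 − 31 = 0
n=42: ⌈(43·112)/153⌉ − ⌈(42·112)/153⌉ = ⌈4816/153⌉ − ⌈4704/153⌉ = 32 − 31 = 1
n=43: ⌈(44·112)/153⌉ − ⌈(43·112)/153⌉ = ⌈4928/153⌉ − ⌈4816/153⌉ = 33 − 32 = 1
n=44: ⌈(45·112)/153⌉ − ⌈(44·112)/153⌉ = ⌈5040/153⌉ − ⌈4928/153⌉ = 33 − 33 = 0
n=45: ⌈(46·112)/153⌉ − ⌈(45·112)/153⌉ = ⌈5152/153⌉ − ⌈5040/153⌉ = 34 − 33 = 1
n=46: ⌈(47·112)/153⌉ − ⌈(46·112)/153⌉ = ⌈5264/153⌉ − ⌈5152/153⌉ = 35 − 34 = 1
n=47: ⌈(48·112)/153⌉ − ⌈(47·112)/153⌉ = ⌈5376/153⌉ − ⌈5264/153⌉ = 36 − 35 = 1
n=48: ⌈(49·112)/153⌉ − ⌈(48·112)/153⌉ = ⌈5488/153⌉ − ⌈5376/153⌉ = 36 − 36 = 0
n=49: ⌈(50·112)/153⌉ − ⌈(49·112)/153⌉ = ⌈5600/153⌉ − ⌈5488/153⌉ = 37 − 36 = 1
n=50: ⌈(51·112)/153⌉ − ⌈(50·112)/153⌉ = ⌈5712/153⌉ − ⌈5600/153⌉ = 38 − 37 = 1
n=51: ⌈(52·112)/153⌉ − ⌈(51·112)/153⌉ = ⌈5824/153⌉ − ⌈5712/153⌉ = 39 − 38 = 1
n=52: ⌈(53·112)/153⌉ − ⌈(52·112)/153⌉ = ⌈5936/153⌉ − ⌈5824/153⌉ = 39 − 39 = 0
n=53: ⌈(54·112)/153⌉ − ⌈(53·112)/153⌉ = ⌈6048/153⌉ − ⌈5936/153⌉ = 40 − 39 = 1
n=54: ⌈(55·112)/153⌉ − ⌈(54·112)/153⌉ = ⌈6160/153⌉ − ⌈6048/153⌉ = 41 − 40 = 1
n=55: ⌈(56·112)/153⌉ − ⌈(55·112)/153⌉ = ⌈6272/153⌉ − ⌈6160/153⌉ = 41 − 41 = 0
n=56: ⌈(57·112)/153⌉ − ⌈(56·112)/153⌉ = ⌈6384/153⌉ − ⌈6272/153⌉ = 42 − 41 = 1
n=57: ⌈(58·112)/153⌉ − ⌈(57·112)/153⌉ = ⌈6496/153⌉ − ⌈6384/153⌉ = 43 − 42 = 1
n=58: ⌈(59·112)/153⌉ − ⌈(58·112)/153⌉ = ⌈6608/153⌉ − ⌈6496/153⌉ = 44 − 43 = 1
n=59: ⌈(60·112)/153⌉ − ⌈(59·112)/153⌉ = ⌈6720/153⌉ − ⌈6608/153⌉ = 44 − 44 = 0
n=60: ⌈(61·112)/153⌉ − ⌈(60·112)/153⌉ = ⌈6832/153⌉ − ⌈6720/153⌉ = 45 − 44 = 1
n=61: ⌈(62·112)/153⌉ − ⌈(61·112)/153⌉ = ⌈6944/153⌉ − ⌈6832/153⌉ = 46 − 45 = 1
n=62: ⌈(63·112)/153⌉ − ⌈(62·112)/153⌉ = ⌈7056/153⌉ − ⌈6944/153⌉ = 47 − 46 = 1
n=63: ⌈(64·112)/153⌉ − ⌈(63·112)/153⌉ = ⌈7168/153⌉ − ⌈7056/153⌉ = 47 − 47 = 0
n=64: ⌈(65·112)/153⌉ − ⌈(64·112)/153⌉ = ⌈7280/153⌉ − ⌈7168/153⌉ = 48 − 47 = 1
n=65: ⌈(66·112)/153⌉ − ⌈(65·112)/153⌉ = ⌈7392/153⌉ − ⌈7280/153⌉ = 49 − 48 = 1
n=66: ⌈(67·112)/153⌉ − ⌈(66·112)/153⌉ = ⌈7504/153⌉ − ⌈7392/153⌉ = 50 − 49 = 1
n=67: ⌈(68·112)/153⌉ − ⌈(67·112)/153⌉ = ⌈7616/153⌉ − ⌈7504/153⌉ = 50 − 50 = 0
n=68: ⌈(69·112)/153⌉ − ⌈(68·112)/153⌉ = ⌈7728/153⌉ − ⌈7616/153⌉ = 51 − 50 = 1
n=69: ⌈(70·112)/153⌉ − ⌈(69·112)/153⌉ = ⌈7840/153⌉ − ⌈7728/153⌉ = 52 − 51 = 1
n=70: ⌈(71·112)/153⌉ − ⌈(70·112)/153⌉ = ⌈7952/153⌉ − ⌈7840/153⌉ = 52 − 52 = 0

11101110111011011101110111011011101110111011011101110110111011101110110


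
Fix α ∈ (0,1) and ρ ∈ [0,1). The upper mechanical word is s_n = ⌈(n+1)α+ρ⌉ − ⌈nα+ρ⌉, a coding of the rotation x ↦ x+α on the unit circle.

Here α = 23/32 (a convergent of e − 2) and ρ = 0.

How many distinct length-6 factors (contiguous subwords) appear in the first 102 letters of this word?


t_n = ⌈(n·23)/32⌉ for n = 0 … 102:
  n=0…9: ⌈0/32⌉=0 ⌈23/32⌉=1 ⌈46/32⌉=2 ⌈69/32⌉=3 ⌈92/32⌉=3 ⌈115/32⌉=4 ⌈138/32⌉=5 ⌈161/32⌉=6 ⌈184/32⌉=6 ⌈207/32⌉=7
  n=10…19: ⌈230/32⌉=8 ⌈253/32⌉=8 ⌈276/32⌉=9 ⌈299/32⌉=10 ⌈322/32⌉=11 ⌈345/32⌉=11 ⌈368/32⌉=12 ⌈391/32⌉=13 ⌈414/32⌉=13 ⌈437/32⌉=14
  n=20…29: ⌈460/32⌉=15 ⌈483/32⌉=16 ⌈506/32⌉=16 ⌈529/32⌉=17 ⌈552/32⌉=18 ⌈575/32⌉=18 ⌈598/32⌉=19 ⌈621/32⌉=20 ⌈644/32⌉=21 ⌈667/32⌉=21
  n=30…39: ⌈690/32⌉=22 ⌈713/32⌉=23 ⌈736/32⌉=23 ⌈759/32⌉=24 ⌈782/32⌉=25 ⌈805/32⌉=26 ⌈828/32⌉=26 ⌈851/32⌉=27 ⌈874/32⌉=28 ⌈897/32⌉=29
  n=40…49: ⌈920/32⌉=29 ⌈943/32⌉=30 ⌈966/32⌉=31 ⌈989/32⌉=31 ⌈1012/32⌉=32 ⌈1035/32⌉=33 ⌈1058/32⌉=34 ⌈1081/32⌉=34 ⌈1104/32⌉=35 ⌈1127/32⌉=36
  n=50…59: ⌈1150/32⌉=36 ⌈1173/32⌉=37 ⌈1196/32⌉=38 ⌈1219/32⌉=39 ⌈1242/32⌉=39 ⌈1265/32⌉=40 ⌈1288/32⌉=41 ⌈1311/32⌉=41 ⌈1334/32⌉=42 ⌈1357/32⌉=43
  n=60…69: ⌈1380/32⌉=44 ⌈1403/32⌉=44 ⌈1426/32⌉=45 ⌈1449/32⌉=46 ⌈1472/32⌉=46 ⌈1495/32⌉=47 ⌈1518/32⌉=48 ⌈1541/32⌉=49 ⌈1564/32⌉=49 ⌈1587/32⌉=50
  n=70…79: ⌈1610/32⌉=51 ⌈1633/32⌉=52 ⌈1656/32⌉=52 ⌈1679/32⌉=53 ⌈1702/32⌉=54 ⌈1725/32⌉=54 ⌈1748/32⌉=55 ⌈1771/32⌉=56 ⌈1794/32⌉=57 ⌈1817/32⌉=57
  n=80…89: ⌈1840/32⌉=58 ⌈1863/32⌉=59 ⌈1886/32⌉=59 ⌈1909/32⌉=60 ⌈1932/32⌉=61 ⌈1955/32⌉=62 ⌈1978/32⌉=62 ⌈2001/32⌉=63 ⌈2024/32⌉=64 ⌈2047/32⌉=64
  n=90…99: ⌈2070/32⌉=65 ⌈2093/32⌉=66 ⌈2116/32⌉=67 ⌈2139/32⌉=67 ⌈2162/32⌉=68 ⌈2185/32⌉=69 ⌈2208/32⌉=69 ⌈2231/32⌉=70 ⌈2254/32⌉=71 ⌈2277/32⌉=72
  n=100…102: ⌈2300/32⌉=72 ⌈2323/32⌉=73 ⌈2346/32⌉=74
s_n = t_(n+1) − t_n for n = 0 … 101 gives
prefix = 111011101101110110111011011101101110111011011101101110110111011011101110110111011011101101110110111011
slide a length-6 window over [0..5] … [96..101] (97 windows); first occurrence of each distinct factor:
  [  0..  5] 111011
  [  1..  6] 110111
  [  2..  7] 101110
  [  3..  8] 011101
  [  5.. 10] 110110
  [  6.. 11] 101101
  [  7.. 12] 011011
  (the other 90 windows repeat one of these)
distinct factors: {011011, 011101, 101101, 101110, 110110, 110111, 111011}
count = 7  (Sturmian bound for length 6 is 7)

7


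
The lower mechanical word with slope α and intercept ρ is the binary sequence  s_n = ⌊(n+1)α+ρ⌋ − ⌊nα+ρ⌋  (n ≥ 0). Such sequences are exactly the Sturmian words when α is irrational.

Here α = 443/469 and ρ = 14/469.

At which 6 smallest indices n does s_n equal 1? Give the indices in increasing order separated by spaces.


n=0: ⌊457/469⌋−⌊14/469⌋ = 0−0 = 0
n=1: ⌊900/469⌋−⌊457/469⌋ = 1−0 = 1  ← one
n=2: ⌊1343/469⌋−⌊900/469⌋ = 2−1 = 1  ← one
n=3: ⌊1786/469⌋−⌊1343/469⌋ = 3−2 = 1  ← one
n=4: ⌊2229/469⌋−⌊1786/469⌋ = 4−3 = 1  ← one
n=5: ⌊2672/469⌋−⌊2229/469⌋ = 5−4 = 1  ← one
n=6: ⌊3115/469⌋−⌊2672/469⌋ = 6−5 = 1  ← one
positions of the first 6 ones: 1 2 3 4 5 6

1 2 3 4 5 6


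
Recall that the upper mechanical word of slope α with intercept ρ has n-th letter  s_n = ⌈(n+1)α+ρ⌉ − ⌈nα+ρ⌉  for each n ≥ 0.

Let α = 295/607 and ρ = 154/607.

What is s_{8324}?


(n+1)α + ρ = (8325·295 + 154) / 607 = 2456029/607
nα + ρ     = (8324·295 + 154) / 607 = 2455734/607
⌈2456029/607⌉ = 4047,  ⌈2455734/607⌉ = 4046
s_{8324} = 4047 − 4046 = 1

1
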